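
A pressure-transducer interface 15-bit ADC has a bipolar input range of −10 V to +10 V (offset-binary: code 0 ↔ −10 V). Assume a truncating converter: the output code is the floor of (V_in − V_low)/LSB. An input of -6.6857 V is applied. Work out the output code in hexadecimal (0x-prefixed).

With 32768 levels over 20 V, one step is 0.610 mV.
(V_in − V_low)/LSB = (-6.6857 − (−10)) / 0.000610352 = 5430.149.
Floor → code 5430.
In hexadecimal (0x-prefixed): 0x1536.

code 0x1536 (decimal 5430)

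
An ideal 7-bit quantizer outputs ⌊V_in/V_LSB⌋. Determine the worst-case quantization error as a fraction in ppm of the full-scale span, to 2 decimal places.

7812.50 ppm

Truncating → worst-case error = 1 LSB = V_FS/2^7, so 1e+06/128 = 7812.5 ppm of full scale.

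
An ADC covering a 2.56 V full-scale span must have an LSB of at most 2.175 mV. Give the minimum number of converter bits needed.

Number of steps required ≥ 2.56 V / 2.175 mV = 1177.01.
Need 2^N ≥ 1177.01; 2^10 = 1024, 2^11 = 2048.
Minimum N = 11.

11 bits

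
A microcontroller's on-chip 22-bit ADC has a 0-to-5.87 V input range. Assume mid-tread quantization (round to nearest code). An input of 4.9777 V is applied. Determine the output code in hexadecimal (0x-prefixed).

LSB = 5.87 V / 4194304 = 1.40 µV.
(4.9777 − 0) / 1.39952e-06 = 3556726.920 LSBs.
round(3556726.920) = 3556727.
In hexadecimal (0x-prefixed): 0x364577.

code 0x364577 (decimal 3556727)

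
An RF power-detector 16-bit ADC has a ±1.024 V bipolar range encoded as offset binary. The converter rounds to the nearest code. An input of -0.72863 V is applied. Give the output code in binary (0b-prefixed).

With 65536 levels over 2.048 V, one step is 31.25 µV.
(-0.72863 − (−1.024)) / 3.125e-05 = 9451.840 LSBs.
round(9451.840) = 9452.
In binary (0b-prefixed): 0b10010011101100.

code 0b10010011101100 (decimal 9452)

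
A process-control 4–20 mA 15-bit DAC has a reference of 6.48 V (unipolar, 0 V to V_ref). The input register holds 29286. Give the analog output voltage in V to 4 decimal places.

LSB = 6.48 V / 2^15 = 197.75 µV.
V_out = 0 + 29286 × 0.000197754 V = 5.79142 V.

5.7914 V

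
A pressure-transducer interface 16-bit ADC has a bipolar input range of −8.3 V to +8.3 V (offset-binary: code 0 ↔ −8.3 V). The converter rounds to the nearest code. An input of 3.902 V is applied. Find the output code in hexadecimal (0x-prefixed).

Full-scale span = 16.6 V; LSB = 16.6/2^16 = 253.30 µV.
Input sits at 48172.908 steps above V_low.
round(48172.908) = 48173.
In hexadecimal (0x-prefixed): 0xBC2D.

code 0xBC2D (decimal 48173)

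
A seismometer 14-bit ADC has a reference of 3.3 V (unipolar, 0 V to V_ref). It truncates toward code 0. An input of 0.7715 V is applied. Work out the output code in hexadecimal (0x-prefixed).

With 16384 levels over 3.3 V, one step is 201.42 µV.
(V_in − V_low)/LSB = (0.7715 − 0) / 0.000201416 = 3830.381.
Floor → code 3830.
In hexadecimal (0x-prefixed): 0xEF6.

code 0xEF6 (decimal 3830)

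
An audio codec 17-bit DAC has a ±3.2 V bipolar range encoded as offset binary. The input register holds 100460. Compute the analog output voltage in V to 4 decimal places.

1.7053 V

LSB = 6.4 V / 2^17 = 48.83 µV.
V_out = (−3.2) + 100460 × 4.88281e-05 V = 1.70527 V.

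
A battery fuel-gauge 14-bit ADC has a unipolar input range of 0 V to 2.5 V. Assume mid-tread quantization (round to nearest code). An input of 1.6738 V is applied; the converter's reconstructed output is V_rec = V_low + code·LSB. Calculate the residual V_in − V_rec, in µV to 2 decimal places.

63.43 µV

Step size: 2.5 V ÷ 2^14 = 152.59 µV.
(1.6738 − 0)/0.000152588 = 10969.4157; round gives code 10969.
V_rec = 0 + 10969·0.000152588 = 1.6737366 V.
Error = 1.6738 − 1.6737366 = 6.34277e-05 V = 63.43 µV.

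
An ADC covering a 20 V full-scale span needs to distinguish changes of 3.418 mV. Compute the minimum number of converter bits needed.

13 bits

Number of steps required ≥ 20 V / 3.418 mV = 5851.38.
Need 2^N ≥ 5851.38; 2^12 = 4096, 2^13 = 8192.
Minimum N = 13.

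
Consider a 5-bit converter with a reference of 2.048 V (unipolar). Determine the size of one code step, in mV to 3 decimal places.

Full-scale span = 2.048 V.
LSB = 2.048 / 2^5 = 2.048 / 32 = 0.064 V = 64.000 mV.

64.000 mV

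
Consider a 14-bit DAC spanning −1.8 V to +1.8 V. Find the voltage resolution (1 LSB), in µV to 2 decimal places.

Full-scale span = 3.6 V.
LSB = 3.6 / 2^14 = 3.6 / 16384 = 0.000219727 V = 219.73 µV.

219.73 µV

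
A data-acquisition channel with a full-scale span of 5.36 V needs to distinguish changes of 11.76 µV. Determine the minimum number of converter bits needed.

Number of steps required ≥ 5.36 V / 11.76 µV = 455782.31.
Need 2^N ≥ 455782.31; 2^18 = 262144, 2^19 = 524288.
Minimum N = 19.

19 bits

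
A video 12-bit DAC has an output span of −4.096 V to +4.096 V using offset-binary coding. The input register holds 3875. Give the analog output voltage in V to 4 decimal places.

LSB = 8.192 V / 2^12 = 2.000 mV.
V_out = (−4.096) + 3875 × 0.002 V = 3.654 V.

3.6540 V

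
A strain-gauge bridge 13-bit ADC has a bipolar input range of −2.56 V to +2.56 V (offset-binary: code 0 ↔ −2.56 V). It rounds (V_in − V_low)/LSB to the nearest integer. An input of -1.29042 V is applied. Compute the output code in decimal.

code 2031

LSB = 5.12 V / 8192 = 0.625 mV.
(-1.29042 − (−2.56)) / 0.000625 = 2031.328 LSBs.
Round → code 2031.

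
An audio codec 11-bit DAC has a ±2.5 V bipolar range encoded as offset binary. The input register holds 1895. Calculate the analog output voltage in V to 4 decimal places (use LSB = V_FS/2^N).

2.1265 V

LSB = 5 V / 2^11 = 2.441 mV.
V_out = (−2.5) + 1895 × 0.00244141 V = 2.12646 V.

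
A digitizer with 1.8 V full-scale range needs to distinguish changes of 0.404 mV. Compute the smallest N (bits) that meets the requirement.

13 bits

Number of steps required ≥ 1.8 V / 0.404 mV = 4455.45.
Need 2^N ≥ 4455.45; 2^12 = 4096, 2^13 = 8192.
Minimum N = 13.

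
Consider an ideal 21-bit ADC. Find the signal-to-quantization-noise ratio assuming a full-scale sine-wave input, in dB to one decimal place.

128.2 dB

SNR ≈ 6.02·N + 1.76 dB = 6.02·21 + 1.76 = 128.18 dB.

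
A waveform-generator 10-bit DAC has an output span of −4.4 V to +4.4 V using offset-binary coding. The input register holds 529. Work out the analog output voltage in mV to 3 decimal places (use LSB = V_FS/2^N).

LSB = 8.8 V / 2^10 = 8.594 mV.
V_out = (−4.4) + 529 × 0.00859375 V = 0.146094 V.
= 146.094 mV.

146.094 mV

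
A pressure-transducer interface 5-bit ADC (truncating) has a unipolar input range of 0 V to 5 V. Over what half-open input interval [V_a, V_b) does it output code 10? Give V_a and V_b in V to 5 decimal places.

LSB = 5/2^5 = 156.250 mV.
V_a = V_low + 10·LSB = 1.5625 V; V_b = V_low + 11·LSB = 1.71875 V.

[1.56250 V, 1.71875 V)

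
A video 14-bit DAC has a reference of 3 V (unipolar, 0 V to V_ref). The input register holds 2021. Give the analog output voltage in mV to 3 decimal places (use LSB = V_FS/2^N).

LSB = 3 V / 2^14 = 183.11 µV.
V_out = 0 + 2021 × 0.000183105 V = 0.370056 V.
= 370.056 mV.

370.056 mV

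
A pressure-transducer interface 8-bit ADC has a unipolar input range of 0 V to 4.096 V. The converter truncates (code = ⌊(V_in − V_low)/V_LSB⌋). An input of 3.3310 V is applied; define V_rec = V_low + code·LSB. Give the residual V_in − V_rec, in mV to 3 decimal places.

3.000 mV

One LSB is 4.096 V / 256 = 16.000 mV.
Scaled input = 208.1875 LSBs, so code = 208.
Reconstructed: 3.328 V.
V_in − V_rec = 0.003 V = 3.000 mV.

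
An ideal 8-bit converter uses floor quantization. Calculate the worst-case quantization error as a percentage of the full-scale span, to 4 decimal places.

0.3906 %

Truncating → worst-case error = 1 LSB = V_FS/2^8, so 100/256 = 0.390625 % of full scale.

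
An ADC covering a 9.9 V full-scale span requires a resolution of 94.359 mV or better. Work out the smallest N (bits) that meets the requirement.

Number of steps required ≥ 9.9 V / 94.359 mV = 104.92.
Need 2^N ≥ 104.92; 2^6 = 64, 2^7 = 128.
Minimum N = 7.

7 bits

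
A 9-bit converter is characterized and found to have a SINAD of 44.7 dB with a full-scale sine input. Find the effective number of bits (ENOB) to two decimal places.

7.13 bits

ENOB = (SINAD − 1.76) / 6.02 = (44.7 − 1.76)/6.02 = 7.133.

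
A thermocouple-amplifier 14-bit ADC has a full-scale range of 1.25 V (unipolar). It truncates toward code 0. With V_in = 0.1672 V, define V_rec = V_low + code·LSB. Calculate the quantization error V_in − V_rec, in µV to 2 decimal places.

One LSB is 1.25 V / 16384 = 76.29 µV.
(V_in − V_low)/LSB = (0.1672 − 0)/7.62939e-05 = 2191.5238 → code 2191 (floor).
Reconstructed: 0.16716003 V.
Difference: 3.99658e-05 V → 39.97 µV.

39.97 µV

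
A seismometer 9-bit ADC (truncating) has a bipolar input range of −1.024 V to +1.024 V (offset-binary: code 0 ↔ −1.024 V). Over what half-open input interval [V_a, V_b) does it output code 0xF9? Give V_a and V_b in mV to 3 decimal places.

LSB = 2.048/2^9 = 4.000 mV.
Code 0xF9 = 249 decimal.
V_a = V_low + 249·LSB = -0.028 V; V_b = V_low + 250·LSB = -0.024 V.

[-28.000 mV, -24.000 mV)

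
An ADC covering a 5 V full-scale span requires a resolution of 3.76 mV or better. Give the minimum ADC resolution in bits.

11 bits

Number of steps required ≥ 5 V / 3.76 mV = 1329.79.
Need 2^N ≥ 1329.79; 2^10 = 1024, 2^11 = 2048.
Minimum N = 11.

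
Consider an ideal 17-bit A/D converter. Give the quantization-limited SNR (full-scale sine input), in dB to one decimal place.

SNR ≈ 6.02·N + 1.76 dB = 6.02·17 + 1.76 = 104.10 dB.

104.1 dB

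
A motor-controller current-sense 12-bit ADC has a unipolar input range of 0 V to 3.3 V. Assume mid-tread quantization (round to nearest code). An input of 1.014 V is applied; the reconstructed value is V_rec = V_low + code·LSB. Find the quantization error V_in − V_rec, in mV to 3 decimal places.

Step size: 3.3 V ÷ 2^12 = 0.806 mV.
(1.014 − 0)/0.000805664 = 1258.5891; round gives code 1259.
V_rec = 0 + 1259·0.000805664 = 1.0143311 V.
V_in − V_rec = -0.000331055 V = -0.331 mV.

-0.331 mV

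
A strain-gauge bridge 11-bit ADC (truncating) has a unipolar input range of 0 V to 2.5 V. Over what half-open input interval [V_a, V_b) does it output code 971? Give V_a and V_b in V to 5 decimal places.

[1.18530 V, 1.18652 V)

LSB = 2.5/2^11 = 1.221 mV.
V_a = V_low + 971·LSB = 1.1853 V; V_b = V_low + 972·LSB = 1.18652 V.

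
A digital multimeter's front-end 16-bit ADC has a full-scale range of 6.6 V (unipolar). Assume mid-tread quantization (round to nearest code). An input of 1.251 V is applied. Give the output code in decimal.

With 65536 levels over 6.6 V, one step is 100.71 µV.
Input sits at 12422.051 steps above V_low.
So the output code is 12422.

code 12422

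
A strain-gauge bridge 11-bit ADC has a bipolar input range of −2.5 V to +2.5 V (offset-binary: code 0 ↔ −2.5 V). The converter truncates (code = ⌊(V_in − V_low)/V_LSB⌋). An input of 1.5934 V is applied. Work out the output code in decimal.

With 2048 levels over 5 V, one step is 2.441 mV.
(V_in − V_low)/LSB = (1.5934 − (−2.5)) / 0.00244141 = 1676.657.
⌊·⌋(1676.657) = 1676.

code 1676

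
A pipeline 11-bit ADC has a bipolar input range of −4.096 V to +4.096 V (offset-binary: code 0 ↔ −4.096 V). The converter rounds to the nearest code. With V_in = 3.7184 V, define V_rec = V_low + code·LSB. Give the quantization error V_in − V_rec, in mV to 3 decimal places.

-1.600 mV

LSB = 8.192/2^11 = 4.000 mV.
(V_in − V_low)/LSB = (3.7184 − (−4.096))/0.004 = 1953.6000 → code 1954 (round).
Reconstructed: 3.72 V.
Error = 3.7184 − 3.72 = -0.0016 V = -1.600 mV.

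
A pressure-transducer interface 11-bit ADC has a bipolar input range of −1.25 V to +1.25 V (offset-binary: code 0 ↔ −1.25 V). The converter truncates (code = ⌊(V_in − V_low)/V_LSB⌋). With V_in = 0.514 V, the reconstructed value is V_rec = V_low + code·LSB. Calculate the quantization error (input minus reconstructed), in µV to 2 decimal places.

Step size: 2.5 V ÷ 2^11 = 1.221 mV.
(0.514 − (−1.25))/0.0012207 = 1445.0688; ⌊·⌋ gives code 1445.
V_rec = (−1.25) + 1445·0.0012207 = 0.51391602 V.
Error = 0.514 − 0.51391602 = 8.39844e-05 V = 83.98 µV.

83.98 µV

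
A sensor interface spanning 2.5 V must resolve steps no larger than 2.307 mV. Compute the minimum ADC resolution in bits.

11 bits

Number of steps required ≥ 2.5 V / 2.307 mV = 1083.66.
Need 2^N ≥ 1083.66; 2^10 = 1024, 2^11 = 2048.
Minimum N = 11.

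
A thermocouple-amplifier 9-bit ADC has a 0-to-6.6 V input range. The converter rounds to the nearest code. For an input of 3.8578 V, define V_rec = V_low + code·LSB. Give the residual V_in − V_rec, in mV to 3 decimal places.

One LSB is 6.6 V / 512 = 12.891 mV.
Scaled input = 299.2718 LSBs, so code = 299.
Reconstructed: 3.8542969 V.
Error = 3.8578 − 3.8542969 = 0.00350313 V = 3.503 mV.

3.503 mV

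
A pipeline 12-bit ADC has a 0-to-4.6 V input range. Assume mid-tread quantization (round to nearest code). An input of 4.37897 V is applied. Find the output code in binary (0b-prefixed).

LSB = 4.6 V / 4096 = 1.123 mV.
Input sits at 3899.187 steps above V_low.
So the output code is 3899.
In binary (0b-prefixed): 0b111100111011.

code 0b111100111011 (decimal 3899)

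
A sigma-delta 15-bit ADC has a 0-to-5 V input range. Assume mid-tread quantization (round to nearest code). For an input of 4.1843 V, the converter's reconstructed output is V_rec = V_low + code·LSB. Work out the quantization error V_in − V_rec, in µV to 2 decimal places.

34.86 µV

Step size: 5 V ÷ 2^15 = 152.59 µV.
(V_in − V_low)/LSB = (4.1843 − 0)/0.000152588 = 27422.2285 → code 27422 (round).
Code 27422 maps back to 0 + 27422×0.000152588 V = 4.1842651 V.
V_in − V_rec = 3.48633e-05 V = 34.86 µV.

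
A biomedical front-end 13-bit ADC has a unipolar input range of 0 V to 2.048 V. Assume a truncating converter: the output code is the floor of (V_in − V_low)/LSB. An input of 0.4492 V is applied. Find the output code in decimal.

code 1796

Full-scale span = 2.048 V; LSB = 2.048/2^13 = 250.00 µV.
(0.4492 − 0) / 0.00025 = 1796.800 LSBs.
So the output code is 1796.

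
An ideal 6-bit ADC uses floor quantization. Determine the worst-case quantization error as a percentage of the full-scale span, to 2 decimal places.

Truncating → worst-case error = 1 LSB = V_FS/2^6, so 100/64 = 1.5625 % of full scale.

1.56 %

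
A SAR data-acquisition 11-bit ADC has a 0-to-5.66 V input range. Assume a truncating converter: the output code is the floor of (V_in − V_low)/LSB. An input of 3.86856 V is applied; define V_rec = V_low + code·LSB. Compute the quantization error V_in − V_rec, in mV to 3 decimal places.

2.183 mV

One LSB is 5.66 V / 2048 = 2.764 mV.
(V_in − V_low)/LSB = (3.86856 − 0)/0.00276367 = 1399.7899 → code 1399 (floor).
Reconstructed: 3.866377 V.
Error = 3.86856 − 3.866377 = 0.00218305 V = 2.183 mV.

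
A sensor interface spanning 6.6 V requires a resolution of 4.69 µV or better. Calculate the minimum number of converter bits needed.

Number of steps required ≥ 6.6 V / 4.69 µV = 1407249.47.
Need 2^N ≥ 1407249.47; 2^20 = 1048576, 2^21 = 2097152.
Minimum N = 21.

21 bits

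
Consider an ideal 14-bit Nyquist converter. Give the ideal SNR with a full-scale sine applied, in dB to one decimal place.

86.0 dB

SNR ≈ 6.02·N + 1.76 dB = 6.02·14 + 1.76 = 86.04 dB.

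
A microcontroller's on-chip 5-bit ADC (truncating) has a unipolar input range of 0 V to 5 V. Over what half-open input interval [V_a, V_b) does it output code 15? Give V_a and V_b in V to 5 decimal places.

LSB = 5/2^5 = 156.250 mV.
V_a = V_low + 15·LSB = 2.34375 V; V_b = V_low + 16·LSB = 2.5 V.

[2.34375 V, 2.50000 V)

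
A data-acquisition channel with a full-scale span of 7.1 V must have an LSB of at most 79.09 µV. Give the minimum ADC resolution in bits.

Number of steps required ≥ 7.1 V / 79.09 µV = 89771.15.
Need 2^N ≥ 89771.15; 2^16 = 65536, 2^17 = 131072.
Minimum N = 17.

17 bits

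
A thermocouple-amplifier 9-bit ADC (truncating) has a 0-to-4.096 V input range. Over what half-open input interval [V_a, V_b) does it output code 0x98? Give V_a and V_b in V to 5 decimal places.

LSB = 4.096/2^9 = 8.000 mV.
Code 0x98 = 152 decimal.
V_a = V_low + 152·LSB = 1.216 V; V_b = V_low + 153·LSB = 1.224 V.

[1.21600 V, 1.22400 V)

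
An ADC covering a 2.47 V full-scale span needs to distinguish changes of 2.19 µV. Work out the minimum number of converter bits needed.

Number of steps required ≥ 2.47 V / 2.19 µV = 1127853.88.
Need 2^N ≥ 1127853.88; 2^20 = 1048576, 2^21 = 2097152.
Minimum N = 21.

21 bits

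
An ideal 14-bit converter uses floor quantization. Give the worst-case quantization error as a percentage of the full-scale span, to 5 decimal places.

Truncating → worst-case error = 1 LSB = V_FS/2^14, so 100/16384 = 0.00610352 % of full scale.

0.00610 %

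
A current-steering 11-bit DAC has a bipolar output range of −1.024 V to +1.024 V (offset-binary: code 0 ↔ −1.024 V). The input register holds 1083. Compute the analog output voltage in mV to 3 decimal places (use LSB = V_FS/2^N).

59.000 mV

LSB = 2.048 V / 2^11 = 1.000 mV.
V_out = (−1.024) + 1083 × 0.001 V = 0.059 V.
= 59.000 mV.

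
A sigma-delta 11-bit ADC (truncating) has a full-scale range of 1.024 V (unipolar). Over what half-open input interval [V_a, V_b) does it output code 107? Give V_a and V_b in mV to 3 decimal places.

LSB = 1.024/2^11 = 0.500 mV.
V_a = V_low + 107·LSB = 0.0535 V; V_b = V_low + 108·LSB = 0.054 V.

[53.500 mV, 54.000 mV)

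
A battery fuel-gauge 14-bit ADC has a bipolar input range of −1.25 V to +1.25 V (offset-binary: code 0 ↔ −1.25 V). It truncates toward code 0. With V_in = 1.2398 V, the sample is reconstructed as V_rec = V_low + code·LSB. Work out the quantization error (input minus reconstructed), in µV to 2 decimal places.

LSB = 2.5/2^14 = 152.59 µV.
(1.2398 − (−1.25))/0.000152588 = 16317.1533; ⌊·⌋ gives code 16317.
Reconstructed: 1.2397766 V.
V_in − V_rec = 2.33887e-05 V = 23.39 µV.

23.39 µV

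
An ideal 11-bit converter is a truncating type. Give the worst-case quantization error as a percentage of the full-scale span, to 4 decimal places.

0.0488 %

Truncating → worst-case error = 1 LSB = V_FS/2^11, so 100/2048 = 0.0488281 % of full scale.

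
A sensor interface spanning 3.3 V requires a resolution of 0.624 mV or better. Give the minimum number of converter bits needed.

Number of steps required ≥ 3.3 V / 0.624 mV = 5288.46.
Need 2^N ≥ 5288.46; 2^12 = 4096, 2^13 = 8192.
Minimum N = 13.

13 bits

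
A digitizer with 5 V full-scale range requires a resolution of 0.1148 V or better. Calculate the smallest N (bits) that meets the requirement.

6 bits

Number of steps required ≥ 5 V / 0.1148 V = 43.55.
Need 2^N ≥ 43.55; 2^5 = 32, 2^6 = 64.
Minimum N = 6.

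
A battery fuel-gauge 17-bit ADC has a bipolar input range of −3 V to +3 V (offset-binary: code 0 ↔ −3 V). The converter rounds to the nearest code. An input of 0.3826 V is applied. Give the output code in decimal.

code 73894

With 131072 levels over 6 V, one step is 45.78 µV.
(0.3826 − (−3)) / 4.57764e-05 = 73894.025 LSBs.
Round → code 73894.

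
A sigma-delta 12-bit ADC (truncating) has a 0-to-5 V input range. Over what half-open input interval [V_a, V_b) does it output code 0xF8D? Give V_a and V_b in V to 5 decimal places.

[4.85962 V, 4.86084 V)

LSB = 5/2^12 = 1.221 mV.
Code 0xF8D = 3981 decimal.
V_a = V_low + 3981·LSB = 4.85962 V; V_b = V_low + 3982·LSB = 4.86084 V.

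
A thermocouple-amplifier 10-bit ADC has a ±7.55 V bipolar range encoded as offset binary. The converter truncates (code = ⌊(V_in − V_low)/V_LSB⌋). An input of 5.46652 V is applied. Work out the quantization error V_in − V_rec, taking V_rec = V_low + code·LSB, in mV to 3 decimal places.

One LSB is 15.1 V / 1024 = 14.746 mV.
Scaled input = 882.7097 LSBs, so code = 882.
Code 882 maps back to (−7.55) + 882×0.0147461 V = 5.4560547 V.
Difference: 0.0104653 V → 10.465 mV.

10.465 mV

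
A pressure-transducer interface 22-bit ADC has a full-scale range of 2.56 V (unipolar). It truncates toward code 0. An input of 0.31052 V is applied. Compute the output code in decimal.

code 508755

With 4194304 levels over 2.56 V, one step is 0.61 µV.
(0.31052 − 0) / 6.10352e-07 = 508755.968 LSBs.
So the output code is 508755.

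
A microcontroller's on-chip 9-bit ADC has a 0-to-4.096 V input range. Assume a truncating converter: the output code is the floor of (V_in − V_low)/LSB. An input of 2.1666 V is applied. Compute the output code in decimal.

code 270

Full-scale span = 4.096 V; LSB = 4.096/2^9 = 8.000 mV.
Input sits at 270.825 steps above V_low.
⌊·⌋(270.825) = 270.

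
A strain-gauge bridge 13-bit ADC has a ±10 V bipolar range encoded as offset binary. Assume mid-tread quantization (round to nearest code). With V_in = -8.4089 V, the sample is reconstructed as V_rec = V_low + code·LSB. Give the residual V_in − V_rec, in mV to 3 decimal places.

-0.697 mV

One LSB is 20 V / 8192 = 2.441 mV.
(-8.4089 − (−10))/0.00244141 = 651.7146; round gives code 652.
Code 652 maps back to (−10) + 652×0.00244141 V = -8.4082031 V.
Difference: -0.000696875 V → -0.697 mV.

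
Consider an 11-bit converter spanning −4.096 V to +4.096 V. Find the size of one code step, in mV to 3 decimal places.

4.000 mV

Full-scale span = 8.192 V.
LSB = 8.192 / 2^11 = 8.192 / 2048 = 0.004 V = 4.000 mV.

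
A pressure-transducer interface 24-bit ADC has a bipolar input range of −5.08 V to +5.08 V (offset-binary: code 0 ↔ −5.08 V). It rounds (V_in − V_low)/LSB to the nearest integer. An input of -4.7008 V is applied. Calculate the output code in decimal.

With 16777216 levels over 10.16 V, one step is 0.61 µV.
(-4.7008 − (−5.08)) / 6.05583e-07 = 626173.259 LSBs.
So the output code is 626173.

code 626173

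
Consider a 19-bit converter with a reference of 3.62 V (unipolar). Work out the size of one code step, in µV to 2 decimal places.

6.90 µV

Full-scale span = 3.62 V.
LSB = 3.62 / 2^19 = 3.62 / 524288 = 6.9046e-06 V = 6.90 µV.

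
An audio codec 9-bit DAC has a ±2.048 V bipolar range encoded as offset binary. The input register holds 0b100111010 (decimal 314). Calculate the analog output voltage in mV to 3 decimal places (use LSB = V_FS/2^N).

464.000 mV

LSB = 4.096 V / 2^9 = 8.000 mV.
Code 0b100111010 = 314 decimal.
V_out = (−2.048) + 314 × 0.008 V = 0.464 V.
= 464.000 mV.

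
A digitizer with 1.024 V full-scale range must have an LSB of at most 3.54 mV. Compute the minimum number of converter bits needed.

Number of steps required ≥ 1.024 V / 3.54 mV = 289.27.
Need 2^N ≥ 289.27; 2^8 = 256, 2^9 = 512.
Minimum N = 9.

9 bits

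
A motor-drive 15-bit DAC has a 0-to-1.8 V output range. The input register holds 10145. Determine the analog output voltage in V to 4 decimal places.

LSB = 1.8 V / 2^15 = 54.93 µV.
V_out = 0 + 10145 × 5.49316e-05 V = 0.557281 V.

0.5573 V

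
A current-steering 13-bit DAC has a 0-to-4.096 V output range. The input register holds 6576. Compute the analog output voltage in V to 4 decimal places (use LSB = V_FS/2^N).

LSB = 4.096 V / 2^13 = 0.500 mV.
V_out = 0 + 6576 × 0.0005 V = 3.288 V.

3.2880 V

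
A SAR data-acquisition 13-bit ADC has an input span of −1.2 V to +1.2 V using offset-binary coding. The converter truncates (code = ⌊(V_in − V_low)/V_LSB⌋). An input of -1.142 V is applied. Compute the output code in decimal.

With 8192 levels over 2.4 V, one step is 292.97 µV.
Input sits at 197.973 steps above V_low.
So the output code is 197.

code 197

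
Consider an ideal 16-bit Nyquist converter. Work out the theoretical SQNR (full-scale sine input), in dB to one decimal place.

SNR ≈ 6.02·N + 1.76 dB = 6.02·16 + 1.76 = 98.08 dB.

98.1 dB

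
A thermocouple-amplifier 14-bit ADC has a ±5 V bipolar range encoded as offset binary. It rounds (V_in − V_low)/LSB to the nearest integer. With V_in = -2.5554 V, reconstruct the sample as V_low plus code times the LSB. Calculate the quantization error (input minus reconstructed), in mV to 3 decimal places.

0.142 mV

LSB = 10/2^14 = 0.610 mV.
(-2.5554 − (−5))/0.000610352 = 4005.2326; round gives code 4005.
V_rec = (−5) + 4005·0.000610352 = -2.555542 V.
Difference: 0.000141992 V → 0.142 mV.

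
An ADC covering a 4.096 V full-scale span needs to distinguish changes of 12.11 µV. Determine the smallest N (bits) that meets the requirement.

19 bits

Number of steps required ≥ 4.096 V / 12.11 µV = 338232.87.
Need 2^N ≥ 338232.87; 2^18 = 262144, 2^19 = 524288.
Minimum N = 19.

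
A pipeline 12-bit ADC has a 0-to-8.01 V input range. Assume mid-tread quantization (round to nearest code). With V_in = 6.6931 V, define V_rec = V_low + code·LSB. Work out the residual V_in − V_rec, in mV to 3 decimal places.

One LSB is 8.01 V / 4096 = 1.956 mV.
(6.6931 − 0)/0.00195557 = 3422.5890; round gives code 3423.
Code 3423 maps back to 0 + 3423×0.00195557 V = 6.6939038 V.
Error = 6.6931 − 6.6939038 = -0.000803809 V = -0.804 mV.

-0.804 mV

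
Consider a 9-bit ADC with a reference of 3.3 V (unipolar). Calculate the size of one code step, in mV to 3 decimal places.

Full-scale span = 3.3 V.
LSB = 3.3 / 2^9 = 3.3 / 512 = 0.00644531 V = 6.445 mV.

6.445 mV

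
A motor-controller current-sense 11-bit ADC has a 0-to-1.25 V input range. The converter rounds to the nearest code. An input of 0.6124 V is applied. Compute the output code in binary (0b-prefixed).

code 0b1111101011 (decimal 1003)

LSB = 1.25 V / 2048 = 0.610 mV.
(0.6124 − 0) / 0.000610352 = 1003.356 LSBs.
round(1003.356) = 1003.
In binary (0b-prefixed): 0b1111101011.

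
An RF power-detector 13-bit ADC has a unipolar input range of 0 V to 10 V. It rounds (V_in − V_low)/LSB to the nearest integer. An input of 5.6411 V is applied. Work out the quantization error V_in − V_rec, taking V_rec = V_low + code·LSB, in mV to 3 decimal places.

Step size: 10 V ÷ 2^13 = 1.221 mV.
Scaled input = 4621.1891 LSBs, so code = 4621.
V_rec = 0 + 4621·0.0012207 = 5.6408691 V.
Error = 5.6411 − 5.6408691 = 0.000230859 V = 0.231 mV.

0.231 mV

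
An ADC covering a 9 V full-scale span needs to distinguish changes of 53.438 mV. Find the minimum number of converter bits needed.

8 bits

Number of steps required ≥ 9 V / 53.438 mV = 168.42.
Need 2^N ≥ 168.42; 2^7 = 128, 2^8 = 256.
Minimum N = 8.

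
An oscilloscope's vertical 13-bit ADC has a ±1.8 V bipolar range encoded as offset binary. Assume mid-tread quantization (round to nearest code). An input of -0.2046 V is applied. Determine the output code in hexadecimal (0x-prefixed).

code 0xE2E (decimal 3630)

With 8192 levels over 3.6 V, one step is 439.45 µV.
(-0.2046 − (−1.8)) / 0.000439453 = 3630.421 LSBs.
So the output code is 3630.
In hexadecimal (0x-prefixed): 0xE2E.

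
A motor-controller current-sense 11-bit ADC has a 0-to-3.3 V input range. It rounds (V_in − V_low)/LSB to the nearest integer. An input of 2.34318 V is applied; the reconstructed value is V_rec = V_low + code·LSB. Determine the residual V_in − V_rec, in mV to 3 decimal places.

Step size: 3.3 V ÷ 2^11 = 1.611 mV.
(2.34318 − 0)/0.00161133 = 1454.1917; round gives code 1454.
Code 1454 maps back to 0 + 1454×0.00161133 V = 2.3428711 V.
Difference: 0.000308906 V → 0.309 mV.

0.309 mV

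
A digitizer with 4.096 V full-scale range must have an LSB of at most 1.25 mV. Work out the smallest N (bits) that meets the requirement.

12 bits

Number of steps required ≥ 4.096 V / 1.25 mV = 3276.80.
Need 2^N ≥ 3276.80; 2^11 = 2048, 2^12 = 4096.
Minimum N = 12.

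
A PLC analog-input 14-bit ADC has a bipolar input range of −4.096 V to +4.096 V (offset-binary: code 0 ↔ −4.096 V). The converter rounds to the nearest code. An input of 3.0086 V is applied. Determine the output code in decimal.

Full-scale span = 8.192 V; LSB = 8.192/2^14 = 0.500 mV.
(3.0086 − (−4.096)) / 0.0005 = 14209.200 LSBs.
round(14209.200) = 14209.

code 14209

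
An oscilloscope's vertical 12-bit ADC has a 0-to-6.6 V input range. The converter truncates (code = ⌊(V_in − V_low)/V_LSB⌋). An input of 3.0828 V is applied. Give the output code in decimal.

code 1913

Full-scale span = 6.6 V; LSB = 6.6/2^12 = 1.611 mV.
(V_in − V_low)/LSB = (3.0828 − 0) / 0.00161133 = 1913.204.
So the output code is 1913.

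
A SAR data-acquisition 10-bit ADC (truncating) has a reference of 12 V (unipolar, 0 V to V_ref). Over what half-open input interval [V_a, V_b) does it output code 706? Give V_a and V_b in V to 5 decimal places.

LSB = 12/2^10 = 11.719 mV.
V_a = V_low + 706·LSB = 8.27344 V; V_b = V_low + 707·LSB = 8.28516 V.

[8.27344 V, 8.28516 V)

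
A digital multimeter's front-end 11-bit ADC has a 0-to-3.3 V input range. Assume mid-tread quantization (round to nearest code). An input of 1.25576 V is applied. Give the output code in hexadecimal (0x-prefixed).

code 0x30B (decimal 779)

LSB = 3.3 V / 2048 = 1.611 mV.
Input sits at 779.332 steps above V_low.
So the output code is 779.
In hexadecimal (0x-prefixed): 0x30B.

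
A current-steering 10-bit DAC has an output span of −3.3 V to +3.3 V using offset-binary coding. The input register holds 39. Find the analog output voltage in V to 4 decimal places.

-3.0486 V

LSB = 6.6 V / 2^10 = 6.445 mV.
V_out = (−3.3) + 39 × 0.00644531 V = -3.04863 V.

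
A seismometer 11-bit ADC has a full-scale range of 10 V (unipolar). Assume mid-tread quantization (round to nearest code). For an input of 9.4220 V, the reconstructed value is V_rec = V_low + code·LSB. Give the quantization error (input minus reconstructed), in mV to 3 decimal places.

LSB = 10/2^11 = 4.883 mV.
Scaled input = 1929.6256 LSBs, so code = 1930.
Code 1930 maps back to 0 + 1930×0.00488281 V = 9.4238281 V.
Error = 9.4220 − 9.4238281 = -0.00182813 V = -1.828 mV.

-1.828 mV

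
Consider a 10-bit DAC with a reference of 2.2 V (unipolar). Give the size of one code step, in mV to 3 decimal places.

Full-scale span = 2.2 V.
LSB = 2.2 / 2^10 = 2.2 / 1024 = 0.00214844 V = 2.148 mV.

2.148 mV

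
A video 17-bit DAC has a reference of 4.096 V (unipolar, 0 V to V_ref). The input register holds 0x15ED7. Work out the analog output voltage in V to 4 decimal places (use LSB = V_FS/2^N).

LSB = 4.096 V / 2^17 = 31.25 µV.
Code 0x15ED7 = 89815 decimal.
V_out = 0 + 89815 × 3.125e-05 V = 2.80672 V.

2.8067 V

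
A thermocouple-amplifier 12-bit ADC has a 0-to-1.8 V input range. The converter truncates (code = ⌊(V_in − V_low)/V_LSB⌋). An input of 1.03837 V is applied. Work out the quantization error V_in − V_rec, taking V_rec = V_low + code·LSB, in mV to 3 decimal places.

0.382 mV

LSB = 1.8/2^12 = 439.45 µV.
Scaled input = 2362.8686 LSBs, so code = 2362.
V_rec = 0 + 2362·0.000439453 = 1.0379883 V.
Error = 1.03837 − 1.0379883 = 0.000381719 V = 0.382 mV.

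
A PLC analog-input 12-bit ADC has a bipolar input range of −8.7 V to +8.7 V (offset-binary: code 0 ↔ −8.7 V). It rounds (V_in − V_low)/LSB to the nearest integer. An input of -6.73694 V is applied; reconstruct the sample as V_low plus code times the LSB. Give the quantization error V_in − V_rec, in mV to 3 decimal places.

LSB = 17.4/2^12 = 4.248 mV.
Scaled input = 462.1088 LSBs, so code = 462.
Code 462 maps back to (−8.7) + 462×0.00424805 V = -6.7374023 V.
V_in − V_rec = 0.000462344 V = 0.462 mV.

0.462 mV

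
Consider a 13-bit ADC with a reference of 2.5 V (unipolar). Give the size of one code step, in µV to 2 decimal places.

Full-scale span = 2.5 V.
LSB = 2.5 / 2^13 = 2.5 / 8192 = 0.000305176 V = 305.18 µV.

305.18 µV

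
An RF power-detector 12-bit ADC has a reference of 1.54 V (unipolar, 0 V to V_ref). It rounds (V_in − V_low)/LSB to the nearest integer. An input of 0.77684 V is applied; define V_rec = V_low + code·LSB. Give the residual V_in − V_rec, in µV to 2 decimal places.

72.42 µV

Step size: 1.54 V ÷ 2^12 = 375.98 µV.
(0.77684 − 0)/0.000375977 = 2066.1926; round gives code 2066.
Code 2066 maps back to 0 + 2066×0.000375977 V = 0.77676758 V.
Error = 0.77684 − 0.77676758 = 7.24219e-05 V = 72.42 µV.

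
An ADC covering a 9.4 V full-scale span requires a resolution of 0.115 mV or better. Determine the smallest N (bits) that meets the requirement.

17 bits

Number of steps required ≥ 9.4 V / 0.115 mV = 81739.13.
Need 2^N ≥ 81739.13; 2^16 = 65536, 2^17 = 131072.
Minimum N = 17.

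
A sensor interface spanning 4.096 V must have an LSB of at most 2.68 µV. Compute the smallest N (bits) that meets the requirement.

Number of steps required ≥ 4.096 V / 2.68 µV = 1528358.21.
Need 2^N ≥ 1528358.21; 2^20 = 1048576, 2^21 = 2097152.
Minimum N = 21.

21 bits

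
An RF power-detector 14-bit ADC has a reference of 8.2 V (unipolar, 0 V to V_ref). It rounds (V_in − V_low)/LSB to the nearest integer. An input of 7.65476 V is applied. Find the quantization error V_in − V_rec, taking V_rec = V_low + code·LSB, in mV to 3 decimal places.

-0.208 mV

Step size: 8.2 V ÷ 2^14 = 0.500 mV.
(7.65476 − 0)/0.000500488 = 15294.5839; round gives code 15295.
V_rec = 0 + 15295·0.000500488 = 7.6549683 V.
V_in − V_rec = -0.000208262 V = -0.208 mV.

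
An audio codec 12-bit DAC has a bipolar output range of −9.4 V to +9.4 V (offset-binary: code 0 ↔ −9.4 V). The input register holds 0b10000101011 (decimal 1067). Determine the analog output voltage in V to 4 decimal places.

LSB = 18.8 V / 2^12 = 4.590 mV.
Code 0b10000101011 = 1067 decimal.
V_out = (−9.4) + 1067 × 0.00458984 V = -4.50264 V.

-4.5026 V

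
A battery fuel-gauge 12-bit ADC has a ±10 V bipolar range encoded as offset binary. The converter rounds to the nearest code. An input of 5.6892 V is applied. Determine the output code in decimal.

code 3213

LSB = 20 V / 4096 = 4.883 mV.
(5.6892 − (−10)) / 0.00488281 = 3213.148 LSBs.
round(3213.148) = 3213.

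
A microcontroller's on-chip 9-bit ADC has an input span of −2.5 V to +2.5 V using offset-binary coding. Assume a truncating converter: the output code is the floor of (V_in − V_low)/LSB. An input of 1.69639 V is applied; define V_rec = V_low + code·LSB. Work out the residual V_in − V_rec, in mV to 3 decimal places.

Step size: 5 V ÷ 2^9 = 9.766 mV.
(V_in − V_low)/LSB = (1.69639 − (−2.5))/0.00976562 = 429.7103 → code 429 (floor).
Reconstructed: 1.6894531 V.
Error = 1.69639 − 1.6894531 = 0.00693688 V = 6.937 mV.

6.937 mV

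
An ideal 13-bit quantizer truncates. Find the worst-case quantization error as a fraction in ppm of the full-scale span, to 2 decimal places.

122.07 ppm

Truncating → worst-case error = 1 LSB = V_FS/2^13, so 1e+06/8192 = 122.07 ppm of full scale.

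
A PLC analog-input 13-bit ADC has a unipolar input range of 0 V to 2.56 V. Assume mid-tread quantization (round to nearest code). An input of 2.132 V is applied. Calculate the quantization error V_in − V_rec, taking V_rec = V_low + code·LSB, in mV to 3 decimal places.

LSB = 2.56/2^13 = 312.50 µV.
(2.132 − 0)/0.0003125 = 6822.4000; round gives code 6822.
Reconstructed: 2.131875 V.
V_in − V_rec = 0.000125 V = 0.125 mV.

0.125 mV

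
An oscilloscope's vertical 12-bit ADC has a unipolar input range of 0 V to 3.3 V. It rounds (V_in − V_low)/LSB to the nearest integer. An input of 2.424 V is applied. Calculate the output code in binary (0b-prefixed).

code 0b101111000001 (decimal 3009)

With 4096 levels over 3.3 V, one step is 0.806 mV.
(2.424 − 0) / 0.000805664 = 3008.698 LSBs.
Round → code 3009.
In binary (0b-prefixed): 0b101111000001.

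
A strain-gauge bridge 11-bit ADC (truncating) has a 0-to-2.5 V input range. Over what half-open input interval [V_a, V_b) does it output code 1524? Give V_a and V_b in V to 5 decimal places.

[1.86035 V, 1.86157 V)

LSB = 2.5/2^11 = 1.221 mV.
V_a = V_low + 1524·LSB = 1.86035 V; V_b = V_low + 1525·LSB = 1.86157 V.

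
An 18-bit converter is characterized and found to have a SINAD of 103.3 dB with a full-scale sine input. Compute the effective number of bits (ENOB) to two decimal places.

ENOB = (SINAD − 1.76) / 6.02 = (103.3 − 1.76)/6.02 = 16.867.

16.87 bits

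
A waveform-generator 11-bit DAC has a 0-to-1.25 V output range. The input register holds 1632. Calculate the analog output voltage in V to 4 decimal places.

LSB = 1.25 V / 2^11 = 0.610 mV.
V_out = 0 + 1632 × 0.000610352 V = 0.996094 V.

0.9961 V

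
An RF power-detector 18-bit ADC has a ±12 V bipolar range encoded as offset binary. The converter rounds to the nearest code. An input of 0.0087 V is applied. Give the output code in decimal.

code 131167

Full-scale span = 24 V; LSB = 24/2^18 = 91.55 µV.
Input sits at 131167.027 steps above V_low.
round(131167.027) = 131167.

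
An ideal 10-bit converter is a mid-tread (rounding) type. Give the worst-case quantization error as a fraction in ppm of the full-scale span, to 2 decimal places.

Rounding → worst-case error = ½ LSB = V_FS/2^11, so 1e+06/2048 = 488.281 ppm of full scale.

488.28 ppm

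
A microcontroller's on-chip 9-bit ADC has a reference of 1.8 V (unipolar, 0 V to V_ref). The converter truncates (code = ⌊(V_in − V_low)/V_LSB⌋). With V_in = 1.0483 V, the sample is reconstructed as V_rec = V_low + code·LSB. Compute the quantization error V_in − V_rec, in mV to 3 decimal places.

0.644 mV

LSB = 1.8/2^9 = 3.516 mV.
(1.0483 − 0)/0.00351563 = 298.1831; ⌊·⌋ gives code 298.
Reconstructed: 1.0476562 V.
Error = 1.0483 − 1.0476562 = 0.00064375 V = 0.644 mV.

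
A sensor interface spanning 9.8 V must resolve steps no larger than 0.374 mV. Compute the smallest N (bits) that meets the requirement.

Number of steps required ≥ 9.8 V / 0.374 mV = 26203.21.
Need 2^N ≥ 26203.21; 2^14 = 16384, 2^15 = 32768.
Minimum N = 15.

15 bits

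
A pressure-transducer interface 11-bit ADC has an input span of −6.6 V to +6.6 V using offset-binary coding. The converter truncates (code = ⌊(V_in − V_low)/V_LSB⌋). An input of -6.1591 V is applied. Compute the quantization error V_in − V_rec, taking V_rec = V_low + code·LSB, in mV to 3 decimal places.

2.619 mV

Step size: 13.2 V ÷ 2^11 = 6.445 mV.
(-6.1591 − (−6.6))/0.00644531 = 68.4063; ⌊·⌋ gives code 68.
Reconstructed: -6.1617188 V.
Difference: 0.00261875 V → 2.619 mV.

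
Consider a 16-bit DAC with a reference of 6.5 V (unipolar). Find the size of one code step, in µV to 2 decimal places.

99.18 µV

Full-scale span = 6.5 V.
LSB = 6.5 / 2^16 = 6.5 / 65536 = 9.91821e-05 V = 99.18 µV.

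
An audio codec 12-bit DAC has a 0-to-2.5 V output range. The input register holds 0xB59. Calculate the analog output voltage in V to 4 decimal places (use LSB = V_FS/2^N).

LSB = 2.5 V / 2^12 = 0.610 mV.
Code 0xB59 = 2905 decimal.
V_out = 0 + 2905 × 0.000610352 V = 1.77307 V.

1.7731 V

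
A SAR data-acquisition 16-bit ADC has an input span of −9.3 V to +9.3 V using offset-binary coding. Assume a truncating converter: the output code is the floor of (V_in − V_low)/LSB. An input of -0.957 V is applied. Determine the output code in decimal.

code 29396

With 65536 levels over 18.6 V, one step is 283.81 µV.
Input sits at 29396.067 steps above V_low.
So the output code is 29396.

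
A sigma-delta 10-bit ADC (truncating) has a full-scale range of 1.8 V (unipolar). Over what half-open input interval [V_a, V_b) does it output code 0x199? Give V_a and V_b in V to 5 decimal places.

LSB = 1.8/2^10 = 1.758 mV.
Code 0x199 = 409 decimal.
V_a = V_low + 409·LSB = 0.718945 V; V_b = V_low + 410·LSB = 0.720703 V.

[0.71895 V, 0.72070 V)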